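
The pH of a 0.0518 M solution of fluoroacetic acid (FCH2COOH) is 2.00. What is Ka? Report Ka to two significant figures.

Ka = 2.4 × 10^-3

[H+] = 10^(-2.00) = 1.00 × 10^-2 M
At equilibrium [HA] = 0.0518 − 1.00 × 10^-2 = 4.18 × 10^-2 M
Ka = [H+][A-]/[HA] = (1.00 × 10^-2)² / 4.18 × 10^-2 = 2.4 × 10^-3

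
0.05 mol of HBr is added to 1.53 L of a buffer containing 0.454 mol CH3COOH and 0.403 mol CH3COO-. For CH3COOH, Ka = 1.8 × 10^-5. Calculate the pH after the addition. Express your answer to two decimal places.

pH = 4.59

Added H+ converts CH3COO- to CH3COOH: CH3COOH → 0.504 mol, CH3COO- → 0.353 mol.
pKa = −log(1.8 × 10^-5) = 4.745
pH = pKa + log([A⁻]/[HA]) = 4.745 + log(0.353/0.504) = 4.745 -0.155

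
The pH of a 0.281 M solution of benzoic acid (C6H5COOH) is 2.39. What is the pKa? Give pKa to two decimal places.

pKa = 4.22

[H+] = 10^(-2.39) = 4.07 × 10^-3 M
At equilibrium [HA] = 0.281 − 4.07 × 10^-3 = 2.77 × 10^-1 M
Ka = [H+][A-]/[HA] = (4.07 × 10^-3)² / 2.77 × 10^-1 = 5.98 × 10^-5
pKa = -log(5.98 × 10^-5) = 4.22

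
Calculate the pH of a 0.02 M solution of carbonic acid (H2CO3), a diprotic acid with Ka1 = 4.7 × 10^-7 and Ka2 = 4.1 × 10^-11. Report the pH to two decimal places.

Ka1 ≫ Ka2, so treat the first dissociation as the only significant source of H+.
Ka1 = x²/(0.02 − x) = 4.7 × 10^-7
x ≈ √(4.7 × 10^-7 × 0.02) = 9.70 × 10^-5 M
pH = −log(9.70 × 10^-5) = 4.01

pH = 4.01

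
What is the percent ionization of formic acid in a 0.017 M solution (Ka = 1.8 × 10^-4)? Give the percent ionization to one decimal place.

HCOOH ⇌ HCOO- + H+; let x = [H+] at equilibrium.
Solve x² + 0.00018x − 3.06e-06 = 0 → x = 1.66 × 10^-3 M
% ionization = x/C₀ × 100% = 1.66 × 10^-3/0.017 × 100% = 9.8%

9.8%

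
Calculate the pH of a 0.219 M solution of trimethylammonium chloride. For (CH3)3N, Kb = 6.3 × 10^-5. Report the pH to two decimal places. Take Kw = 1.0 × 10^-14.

(CH3)3NH+ is the conjugate acid of the weak base (CH3)3N.
Ka = Kw/Kb = 1.0×10^-14 / 6.3 × 10^-5 = 1.59 × 10^-10
Let x = [H+] at equilibrium. Ka = x²/(0.219 − x).
Assume x ≪ 0.219: x ≈ √(1.59 × 10^-10 × 0.219) = 5.90 × 10^-6 M
(x/C₀ = 0.0027% < 5%, so the approximation holds.)
pH = −log(5.90 × 10^-6) = 5.23

pH = 5.23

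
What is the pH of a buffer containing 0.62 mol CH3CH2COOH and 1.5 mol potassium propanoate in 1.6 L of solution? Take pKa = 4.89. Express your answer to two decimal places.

pH = 5.27

Using pH = pKa + log([base]/[acid]) with [base]/[acid] = 1.5/0.62:
pH = 4.89 + (+0.384) = 5.27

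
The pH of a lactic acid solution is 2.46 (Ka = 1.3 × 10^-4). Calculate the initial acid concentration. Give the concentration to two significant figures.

C₀ = 9.6 × 10^-2 M

[H+] = 10^(-2.46) = 3.47 × 10^-3 M = x
Ka = x²/(C₀ − x) ⇒ C₀ = x + x²/Ka
C₀ = 3.47 × 10^-3 + (3.47 × 10^-3)²/(1.3 × 10^-4) = 9.61 × 10^-2 M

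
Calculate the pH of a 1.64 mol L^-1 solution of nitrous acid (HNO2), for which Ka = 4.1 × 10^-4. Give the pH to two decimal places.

HNO2 ⇌ NO2- + H+
From the ICE table, Ka = [H+]²/(1.64 − [H+]) = 4.1 × 10^-4.
Assume [H+] ≪ 1.64: [H+] ≈ √(4.1 × 10^-4 × 1.64) = 2.59 × 10^-2 M
([H+]/C₀ = 1.6% < 5%, so the approximation holds.)
pH = −log(2.59 × 10^-2) = 1.59

pH = 1.59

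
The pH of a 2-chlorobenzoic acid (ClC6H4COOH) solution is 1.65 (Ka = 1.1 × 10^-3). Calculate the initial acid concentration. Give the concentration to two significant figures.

C₀ = 4.8 × 10^-1 M

[H+] = 10^(-1.65) = 2.24 × 10^-2 M = x
Ka = x²/(C₀ − x) ⇒ C₀ = x + x²/Ka
C₀ = 2.24 × 10^-2 + (2.24 × 10^-2)²/(1.1 × 10^-3) = 4.79 × 10^-1 M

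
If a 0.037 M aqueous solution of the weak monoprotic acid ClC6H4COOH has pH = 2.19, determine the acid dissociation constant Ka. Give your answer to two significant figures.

Ka = 1.4 × 10^-3

[H+] = 10^(-2.19) = 6.46 × 10^-3 M
At equilibrium [HA] = 0.037 − 6.46 × 10^-3 = 3.05 × 10^-2 M
Ka = [H+][A-]/[HA] = (6.46 × 10^-3)² / 3.05 × 10^-2 = 1.4 × 10^-3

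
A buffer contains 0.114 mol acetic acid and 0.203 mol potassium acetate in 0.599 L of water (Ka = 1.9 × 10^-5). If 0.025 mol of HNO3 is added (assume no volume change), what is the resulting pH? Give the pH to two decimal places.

Added H+ converts CH3COO- to CH3COOH: CH3COOH → 0.139 mol, CH3COO- → 0.178 mol.
pKa = −log(1.9 × 10^-5) = 4.721
Henderson–Hasselbalch with mole ratio 0.178/0.139: pH = 4.721 + (+0.107)

pH = 4.83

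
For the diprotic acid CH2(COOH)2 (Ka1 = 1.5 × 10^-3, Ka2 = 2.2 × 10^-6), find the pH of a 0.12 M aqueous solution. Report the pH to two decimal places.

Ka1 ≫ Ka2, so treat the first dissociation as the only significant source of H+.
Ka1 = x²/(0.12 − x) = 1.5 × 10^-3
Solving the quadratic: x = (−Ka1 + √(Ka1² + 4·Ka1·C₀))/2 = 1.27 × 10^-2 M
pH = −log(1.27 × 10^-2) = 1.90

pH = 1.90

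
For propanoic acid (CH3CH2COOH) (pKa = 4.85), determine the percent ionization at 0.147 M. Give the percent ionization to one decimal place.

CH3CH2COOH ⇌ CH3CH2COO- + H+; let x = [H+] at equilibrium.
Ka = 10^(−4.85) = 1.41 × 10^-5
x ≈ √(Ka·C₀) = √(1.41 × 10^-5 × 0.147) = 1.44 × 10^-3 M
Fraction ionized = 1.44 × 10^-3 / 0.147 = 0.0098 → 1.0%

1.0%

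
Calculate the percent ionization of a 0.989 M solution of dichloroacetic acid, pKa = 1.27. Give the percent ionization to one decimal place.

Cl2CHCOOH ⇌ Cl2CHCOO- + H+; let x = [H+] at equilibrium.
Ka = 10^(−1.27) = 5.37 × 10^-2
Ka = x²/(C₀ − x); solving the quadratic gives x = 2.05 × 10^-1 M.
Fraction ionized = 2.05 × 10^-1 / 0.989 = 0.2073 → 20.7%

20.7%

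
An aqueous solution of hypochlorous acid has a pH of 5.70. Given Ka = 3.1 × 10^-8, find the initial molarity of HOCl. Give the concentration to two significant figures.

[H+] = 10^(-5.70) = 2.00 × 10^-6 M = x
Ka = x²/(C₀ − x) ⇒ C₀ = x + x²/Ka
C₀ = 2.00 × 10^-6 + (2.00 × 10^-6)²/(3.1 × 10^-8) = 1.31 × 10^-4 M

C₀ = 1.3 × 10^-4 M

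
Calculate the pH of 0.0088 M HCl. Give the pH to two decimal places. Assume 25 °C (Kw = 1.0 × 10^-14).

HCl is a strong acid and dissociates completely, so [H+] = 0.0088 M.
pH = -log(0.0088) = 2.06

pH = 2.06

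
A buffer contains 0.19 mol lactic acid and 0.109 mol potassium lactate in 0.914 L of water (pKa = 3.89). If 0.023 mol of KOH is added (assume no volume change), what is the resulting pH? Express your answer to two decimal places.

OH- converts CH3CH(OH)COOH to CH3CH(OH)COO-: CH3CH(OH)COOH → 0.167 mol, CH3CH(OH)COO- → 0.132 mol.
pH = pKa + log([A⁻]/[HA]) = 3.89 + log(0.132/0.167) = 3.89 -0.102

pH = 3.79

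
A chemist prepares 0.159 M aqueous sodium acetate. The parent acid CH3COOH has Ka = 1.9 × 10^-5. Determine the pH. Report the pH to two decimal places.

CH3COO- is the conjugate base of the weak acid CH3COOH.
Kb = Kw/Ka = 1.0×10^-14 / 1.9 × 10^-5 = 5.26 × 10^-10
Let x = [OH-] at equilibrium. Kb = x²/(0.159 − x).
Neglecting x in the denominator: x = √(5.26 × 10^-10 × 0.159) = 9.15 × 10^-6 M
(x/C₀ = 0.0058% < 5%, so the approximation holds.)
pOH = −log(9.15 × 10^-6) = 5.04; pH = 14.00 − 5.04 = 8.96

pH = 8.96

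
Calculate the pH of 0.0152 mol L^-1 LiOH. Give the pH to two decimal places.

pH = 12.18

LiOH is a strong base; [OH-] = 0.0152 M.
pOH = -log(0.0152) = 1.82
pH = 14.00 - 1.82 = 12.18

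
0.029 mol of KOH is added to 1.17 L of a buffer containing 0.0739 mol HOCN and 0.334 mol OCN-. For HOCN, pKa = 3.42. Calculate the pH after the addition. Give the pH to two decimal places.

After neutralization: n(HOCN) = 0.0449 mol, n(OCN-) = 0.363 mol.
pH = pKa + log(n_OCN-/n_HOCN) = 3.42 + log(0.363/0.0449) = 3.42 + (+0.908)

pH = 4.33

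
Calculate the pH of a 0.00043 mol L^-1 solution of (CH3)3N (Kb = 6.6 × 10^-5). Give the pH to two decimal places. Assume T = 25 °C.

pH = 10.14

(CH3)3N + H2O ⇌ (CH3)3NH+ + OH-
Kb = x²/(0.00043 − x) = 6.6 × 10^-5
x is not negligible relative to C₀; solve x² + 6.6e-05·x − 2.84e-08 = 0.
x = (−Kb + √(Kb² + 4·Kb·C₀))/2 = 1.39 × 10^-4 M
pOH = 3.86, so pH = 14.00 − pOH = 10.14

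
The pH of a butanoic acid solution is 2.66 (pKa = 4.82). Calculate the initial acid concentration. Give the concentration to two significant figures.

C₀ = 3.2 × 10^-1 M

[H+] = 10^(-2.66) = 2.19 × 10^-3 M = x
Ka = 10^(−4.82) = 1.51 × 10^-5
Ka = x²/(C₀ − x) ⇒ C₀ = x + x²/Ka
C₀ = 2.19 × 10^-3 + (2.19 × 10^-3)²/(1.51 × 10^-5) = 3.20 × 10^-1 M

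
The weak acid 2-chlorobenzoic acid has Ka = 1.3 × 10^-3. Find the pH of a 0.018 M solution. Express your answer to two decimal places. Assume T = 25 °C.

pH = 2.37

ClC6H4COOH ⇌ ClC6H4COO- + H+
From the ICE table, Ka = [H+]²/(0.018 − [H+]) = 1.3 × 10^-3.
The 5% rule fails; solving [H+]² + Ka·[H+] − Ka·C₀ = 0 exactly:
[H+] = [−0.0013 + √(0.0013² + 9.36e-05)]/2 = 4.23 × 10^-3 M
pH = −log(4.23 × 10^-3) = 2.37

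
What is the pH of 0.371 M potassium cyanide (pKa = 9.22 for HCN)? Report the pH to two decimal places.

CN- is the conjugate base of the weak acid HCN.
Ka = 10^(−9.22) = 6.03 × 10^-10
Kb = Kw/Ka = 1.0×10^-14 / 6.03 × 10^-10 = 1.66 × 10^-5
Let x = [OH-] at equilibrium. Kb = x²/(0.371 − x).
Neglecting x in the denominator: x = √(1.66 × 10^-5 × 0.371) = 2.48 × 10^-3 M
(x/C₀ = 0.67% < 5%, so the approximation holds.)
pOH = −log(2.48 × 10^-3) = 2.61; pH = 14.00 − 2.61 = 11.39

pH = 11.39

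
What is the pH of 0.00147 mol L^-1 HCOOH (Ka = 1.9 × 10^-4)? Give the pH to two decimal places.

pH = 3.35

HCOOH ⇌ HCOO- + H+
From the ICE table, Ka = [H+]²/(0.00147 − [H+]) = 1.9 × 10^-4.
Here C₀/Ka ≈ 7.74, so the small-[H+] approximation fails. Use the quadratic:
[H+] = [−0.00019 + √(0.00019² + 1.12e-06)]/2 = 4.42 × 10^-4 M
pH = −log(4.42 × 10^-4) = 3.35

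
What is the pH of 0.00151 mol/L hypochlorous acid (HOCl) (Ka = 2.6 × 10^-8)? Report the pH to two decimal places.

HOCl ⇌ OCl- + H+
From the ICE table, Ka = x²/(0.00151 − x) = 2.6 × 10^-8.
Neglecting x in the denominator: x = √(2.6 × 10^-8 × 0.00151) = 6.27 × 10^-6 M
Check: 0.41% ionized — well under 5%, approximation valid.
pH = −log[H+] = −log(6.27 × 10^-6) = 5.20

pH = 5.20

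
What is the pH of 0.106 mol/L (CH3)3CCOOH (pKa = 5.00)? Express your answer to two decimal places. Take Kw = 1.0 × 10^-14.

pH = 2.99

(CH3)3CCOOH ⇌ (CH3)3CCOO- + H+
Ka = 10^(−5.00) = 1.00 × 10^-5
Ka = x²/(0.106 − x) = 1.00 × 10^-5
Neglecting x in the denominator: x = √(1.00 × 10^-5 × 0.106) = 1.03 × 10^-3 M
(x/C₀ = 0.97% < 5%, so the approximation holds.)
pH = −log(1.03 × 10^-3) = 2.99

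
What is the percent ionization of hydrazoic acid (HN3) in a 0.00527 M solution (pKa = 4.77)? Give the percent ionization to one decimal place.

5.5%

HN3 ⇌ N3- + H+; let x = [H+] at equilibrium.
Ka = 10^(−4.77) = 1.70 × 10^-5
Solve x² + 1.7e-05x − 8.96e-08 = 0 → x = 2.91 × 10^-4 M
Fraction ionized = 2.91 × 10^-4 / 0.00527 = 0.0552 → 5.5%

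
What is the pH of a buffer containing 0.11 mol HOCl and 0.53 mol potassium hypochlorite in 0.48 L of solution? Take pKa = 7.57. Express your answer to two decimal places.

pH = pKa + log([A⁻]/[HA]) = 7.57 + log(0.53/0.11)
pH = 7.57 + (+0.683) = 8.25

pH = 8.25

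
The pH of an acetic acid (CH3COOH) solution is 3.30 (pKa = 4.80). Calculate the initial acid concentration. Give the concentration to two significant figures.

C₀ = 1.6 × 10^-2 M

[H+] = 10^(-3.30) = 5.01 × 10^-4 M = x
Ka = 10^(−4.80) = 1.58 × 10^-5
Ka = x²/(C₀ − x) ⇒ C₀ = x + x²/Ka
C₀ = 5.01 × 10^-4 + (5.01 × 10^-4)²/(1.58 × 10^-5) = 1.64 × 10^-2 M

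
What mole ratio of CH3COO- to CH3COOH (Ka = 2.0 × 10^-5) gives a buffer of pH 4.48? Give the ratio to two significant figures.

pKa = -log(2.0 × 10^-5) = 4.699
pH = pKa + log(r) ⇒ log(r) = 4.48 − 4.699 = -0.219
r = [CH3COO-]/[CH3COOH] = 10^(-0.219) = 0.604

ratio = 0.60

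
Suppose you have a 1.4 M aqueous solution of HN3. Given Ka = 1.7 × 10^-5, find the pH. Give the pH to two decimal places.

pH = 2.31

HN3 ⇌ N3- + H+
From the ICE table, Ka = x²/(1.4 − x) = 1.7 × 10^-5.
Neglecting x in the denominator: x = √(1.7 × 10^-5 × 1.4) = 4.88 × 10^-3 M
Check: 0.35% ionized — well under 5%, approximation valid.
pH = −log[H+] = −log(4.88 × 10^-3) = 2.31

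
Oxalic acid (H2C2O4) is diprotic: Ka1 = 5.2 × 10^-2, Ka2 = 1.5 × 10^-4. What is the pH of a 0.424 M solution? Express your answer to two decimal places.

pH = 0.90

Since Ka1 ≫ Ka2, the first ionization dominates [H+].
Ka1 = x²/(0.424 − x) = 5.2 × 10^-2
Solving the quadratic: x = (−Ka1 + √(Ka1² + 4·Ka1·C₀))/2 = 1.25 × 10^-1 M
pH = −log(1.25 × 10^-1) = 0.90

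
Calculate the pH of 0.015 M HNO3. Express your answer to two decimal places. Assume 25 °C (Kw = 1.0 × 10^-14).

pH = 1.82

HNO3 is a strong acid and dissociates completely, so [H+] = 0.015 M.
pH = -log(0.015) = 1.82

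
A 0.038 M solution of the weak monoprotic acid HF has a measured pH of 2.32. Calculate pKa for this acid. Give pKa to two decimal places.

[H+] = 10^(-2.32) = 4.79 × 10^-3 M
At equilibrium [HA] = 0.038 − 4.79 × 10^-3 = 3.32 × 10^-2 M
Ka = [H+][A-]/[HA] = (4.79 × 10^-3)² / 3.32 × 10^-2 = 6.91 × 10^-4
pKa = -log(6.91 × 10^-4) = 3.16

pKa = 3.16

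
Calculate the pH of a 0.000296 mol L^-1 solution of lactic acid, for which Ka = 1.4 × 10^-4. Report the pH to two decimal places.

pH = 3.84

CH3CH(OH)COOH ⇌ CH3CH(OH)COO- + H+
From the ICE table, Ka = [H+]²/(0.000296 − [H+]) = 1.4 × 10^-4.
[H+] is not negligible relative to C₀; solve [H+]² + 0.00014·[H+] − 4.14e-08 = 0.
[H+] = (−Ka + √(Ka² + 4·Ka·C₀))/2 = 1.45 × 10^-4 M
pH = −log[H+] = −log(1.45 × 10^-4) = 3.84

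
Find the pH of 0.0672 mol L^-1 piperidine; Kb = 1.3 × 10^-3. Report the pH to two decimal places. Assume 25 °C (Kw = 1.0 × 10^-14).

C5H10NH + H2O ⇌ C5H10NH2+ + OH-
Kb = [OH-]²/(0.0672 − [OH-]) = 1.3 × 10^-3
Here C₀/Kb ≈ 51.7, so the small-[OH-] approximation fails. Use the quadratic:
[OH-] = [−0.0013 + √(0.0013² + 0.000349)]/2 = 8.72 × 10^-3 M
pOH = −log(8.72 × 10^-3) = 2.06; pH = 14.00 − 2.06 = 11.94

pH = 11.94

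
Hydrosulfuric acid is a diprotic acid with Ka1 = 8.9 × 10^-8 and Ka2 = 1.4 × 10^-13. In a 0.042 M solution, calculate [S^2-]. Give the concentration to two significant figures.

First ionization gives [H+] ≈ [HS-] = 6.11 × 10^-5 M.
Second step: Ka2 = [H+][S^2-]/[HS-] ≈ [S^2-] (since [H+] ≈ [HS-]).
So [S^2-] ≈ Ka2.

1.4 × 10^-13 M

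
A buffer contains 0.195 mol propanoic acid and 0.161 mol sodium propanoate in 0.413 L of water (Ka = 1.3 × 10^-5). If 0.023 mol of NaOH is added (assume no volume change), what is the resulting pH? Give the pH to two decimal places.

pH = 4.92

OH- converts CH3CH2COOH to CH3CH2COO-: CH3CH2COOH → 0.172 mol, CH3CH2COO- → 0.184 mol.
pKa = −log(1.3 × 10^-5) = 4.886
Henderson–Hasselbalch with mole ratio 0.184/0.172: pH = 4.886 + (+0.029)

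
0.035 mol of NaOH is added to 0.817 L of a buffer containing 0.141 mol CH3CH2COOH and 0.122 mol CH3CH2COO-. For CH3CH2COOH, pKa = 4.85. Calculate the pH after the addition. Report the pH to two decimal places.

OH- converts CH3CH2COOH to CH3CH2COO-: CH3CH2COOH → 0.106 mol, CH3CH2COO- → 0.157 mol.
Henderson–Hasselbalch with mole ratio 0.157/0.106: pH = 4.85 + (+0.171)

pH = 5.02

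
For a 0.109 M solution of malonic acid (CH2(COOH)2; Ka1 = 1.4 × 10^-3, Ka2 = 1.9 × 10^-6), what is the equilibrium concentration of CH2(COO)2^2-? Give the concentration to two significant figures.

First ionization gives [H+] ≈ [CH2(COOH)COO-] = 1.17 × 10^-2 M.
Second step: Ka2 = [H+][CH2(COO)2^2-]/[CH2(COOH)COO-] ≈ [CH2(COO)2^2-] (since [H+] ≈ [CH2(COOH)COO-]).
So [CH2(COO)2^2-] ≈ Ka2.

1.9 × 10^-6 M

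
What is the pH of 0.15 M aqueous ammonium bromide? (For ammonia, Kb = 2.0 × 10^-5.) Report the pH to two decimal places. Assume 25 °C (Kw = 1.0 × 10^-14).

pH = 5.06

NH4+ is the conjugate acid of the weak base NH3.
Ka = Kw/Kb = 1.0×10^-14 / 2.0 × 10^-5 = 5.00 × 10^-10
Let x = [H+] at equilibrium. Ka = x²/(0.15 − x).
Since Ka ≪ C₀, x ≈ √(Ka·C₀) = 8.66 × 10^-6 M.
(x/C₀ = 0.0058% < 5%, so the approximation holds.)
pH = −log(8.66 × 10^-6) = 5.06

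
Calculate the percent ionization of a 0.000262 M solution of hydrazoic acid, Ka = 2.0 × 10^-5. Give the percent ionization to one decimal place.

24.1%

HN3 ⇌ N3- + H+; let x = [H+] at equilibrium.
Solve x² + 2e-05x − 5.24e-09 = 0 → x = 6.31 × 10^-5 M
Fraction ionized = 6.31 × 10^-5 / 0.000262 = 0.2408 → 24.1%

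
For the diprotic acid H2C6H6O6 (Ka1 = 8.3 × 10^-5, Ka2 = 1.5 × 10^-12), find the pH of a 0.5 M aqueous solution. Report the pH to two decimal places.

pH = 2.19

Since Ka1 ≫ Ka2, the first ionization dominates [H+].
Ka1 = x²/(0.5 − x) = 8.3 × 10^-5
x ≈ √(8.3 × 10^-5 × 0.5) = 6.44 × 10^-3 M
pH = −log(6.44 × 10^-3) = 2.19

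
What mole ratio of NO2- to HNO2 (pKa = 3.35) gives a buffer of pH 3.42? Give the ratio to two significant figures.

ratio = 1.2

pH = pKa + log(r) ⇒ log(r) = 3.42 − 3.35 = +0.07
r = [NO2-]/[HNO2] = 10^(+0.07) = 1.17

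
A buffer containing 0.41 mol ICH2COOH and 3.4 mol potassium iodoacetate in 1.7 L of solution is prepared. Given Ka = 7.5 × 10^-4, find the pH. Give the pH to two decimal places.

pKa = −log(7.5 × 10^-4) = 3.125
Using pH = pKa + log([base]/[acid]) with [base]/[acid] = 3.4/0.41:
pH = 3.125 + (+0.919) = 4.04

pH = 4.04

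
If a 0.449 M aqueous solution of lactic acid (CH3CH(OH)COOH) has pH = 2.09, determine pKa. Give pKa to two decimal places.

[H+] = 10^(-2.09) = 8.13 × 10^-3 M
At equilibrium [HA] = 0.449 − 8.13 × 10^-3 = 4.41 × 10^-1 M
Ka = [H+][A-]/[HA] = (8.13 × 10^-3)² / 4.41 × 10^-1 = 1.50 × 10^-4
pKa = -log(1.50 × 10^-4) = 3.82

pKa = 3.82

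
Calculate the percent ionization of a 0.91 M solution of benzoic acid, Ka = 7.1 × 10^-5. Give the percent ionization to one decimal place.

0.9%

C6H5COOH ⇌ C6H5COO- + H+; let x = [H+] at equilibrium.
x ≈ √(Ka·C₀) = √(7.1 × 10^-5 × 0.91) = 8.04 × 10^-3 M
Fraction ionized = 8.04 × 10^-3 / 0.91 = 0.0088 → 0.9%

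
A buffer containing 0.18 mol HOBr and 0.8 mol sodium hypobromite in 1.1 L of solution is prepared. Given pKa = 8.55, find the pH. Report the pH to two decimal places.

pH = 9.20

Using pH = pKa + log([base]/[acid]) with [base]/[acid] = 0.8/0.18:
pH = 8.55 + (+0.648) = 9.20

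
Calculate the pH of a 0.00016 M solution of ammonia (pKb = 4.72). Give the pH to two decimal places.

NH3 + H2O ⇌ NH4+ + OH-
Kb = 10^(−4.72) = 1.91 × 10^-5
Kb = x²/(0.00016 − x) = 1.91 × 10^-5
The 5% rule fails; solving x² + Kb·x − Kb·C₀ = 0 exactly:
x = (−Kb + √(Kb² + 4·Kb·C₀))/2 = 4.65 × 10^-5 M
pOH = −log(4.65 × 10^-5) = 4.33; pH = 14.00 − 4.33 = 9.67

pH = 9.67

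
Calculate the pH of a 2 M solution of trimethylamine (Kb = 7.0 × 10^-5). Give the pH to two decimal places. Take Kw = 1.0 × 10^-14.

(CH3)3N + H2O ⇌ (CH3)3NH+ + OH-
From the ICE table, Kb = [OH-]²/(2 − [OH-]) = 7.0 × 10^-5.
Assume [OH-] ≪ 2: [OH-] ≈ √(7.0 × 10^-5 × 2) = 1.18 × 10^-2 M
Check: 0.59% ionized — well under 5%, approximation valid.
pOH = −log(1.18 × 10^-2) = 1.93; pH = 14.00 − 1.93 = 12.07

pH = 12.07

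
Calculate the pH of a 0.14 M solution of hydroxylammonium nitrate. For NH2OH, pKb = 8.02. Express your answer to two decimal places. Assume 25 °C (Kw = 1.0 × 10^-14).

pH = 3.42

NH3OH+ is the conjugate acid of the weak base NH2OH.
Kb = 10^(−8.02) = 9.55 × 10^-9
Ka = Kw/Kb = 1.0×10^-14 / 9.55 × 10^-9 = 1.05 × 10^-6
From the ICE table, Ka = [H+]²/(0.14 − [H+]) = 1.05 × 10^-6.
Neglecting [H+] in the denominator: [H+] = √(1.05 × 10^-6 × 0.14) = 3.83 × 10^-4 M
pH = −log[H+] = −log(3.83 × 10^-4) = 3.42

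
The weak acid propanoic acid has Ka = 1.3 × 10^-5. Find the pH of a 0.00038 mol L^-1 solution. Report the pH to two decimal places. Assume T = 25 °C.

CH3CH2COOH ⇌ CH3CH2COO- + H+
Ka = [H+]²/(0.00038 − [H+]) = 1.3 × 10^-5
The 5% rule fails; solving [H+]² + Ka·[H+] − Ka·C₀ = 0 exactly:
[H+] = [−1.3e-05 + √(1.3e-05² + 1.98e-08)]/2 = 6.41 × 10^-5 M
pH = −log[H+] = −log(6.41 × 10^-5) = 4.19

pH = 4.19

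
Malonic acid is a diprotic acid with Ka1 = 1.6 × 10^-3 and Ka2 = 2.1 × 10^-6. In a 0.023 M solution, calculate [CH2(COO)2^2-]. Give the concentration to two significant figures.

First ionization gives [H+] ≈ [CH2(COOH)COO-] = 5.32 × 10^-3 M.
Second step: Ka2 = [H+][CH2(COO)2^2-]/[CH2(COOH)COO-] ≈ [CH2(COO)2^2-] (since [H+] ≈ [CH2(COOH)COO-]).
So [CH2(COO)2^2-] ≈ Ka2.

2.1 × 10^-6 M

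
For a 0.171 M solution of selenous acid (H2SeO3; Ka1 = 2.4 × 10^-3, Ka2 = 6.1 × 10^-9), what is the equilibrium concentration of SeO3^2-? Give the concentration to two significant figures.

6.1 × 10^-9 M

First ionization gives [H+] ≈ [HSeO3-] = 1.91 × 10^-2 M.
Second step: Ka2 = [H+][SeO3^2-]/[HSeO3-] ≈ [SeO3^2-] (since [H+] ≈ [HSeO3-]).
So [SeO3^2-] ≈ Ka2.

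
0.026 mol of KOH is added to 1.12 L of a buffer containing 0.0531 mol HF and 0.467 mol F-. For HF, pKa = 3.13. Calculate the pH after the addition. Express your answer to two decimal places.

pH = 4.39

After neutralization: n(HF) = 0.0271 mol, n(F-) = 0.493 mol.
Henderson–Hasselbalch with mole ratio 0.493/0.0271: pH = 3.13 + (+1.260)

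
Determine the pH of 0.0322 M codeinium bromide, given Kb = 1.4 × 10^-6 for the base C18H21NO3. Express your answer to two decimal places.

pH = 4.82

C18H22NO3+ is the conjugate acid of the weak base C18H21NO3.
Ka = Kw/Kb = 1.0×10^-14 / 1.4 × 10^-6 = 7.14 × 10^-9
Ka = x²/(0.0322 − x) = 7.14 × 10^-9
Neglecting x in the denominator: x = √(7.14 × 10^-9 × 0.0322) = 1.52 × 10^-5 M
pH = −log(1.52 × 10^-5) = 4.82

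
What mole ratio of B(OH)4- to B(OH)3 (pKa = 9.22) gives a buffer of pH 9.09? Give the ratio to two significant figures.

ratio = 0.74

pH = pKa + log(r) ⇒ log(r) = 9.09 − 9.22 = -0.13
r = [B(OH)4-]/[B(OH)3] = 10^(-0.13) = 0.741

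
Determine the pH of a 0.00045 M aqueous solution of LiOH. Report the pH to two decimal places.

pH = 10.65

LiOH is a strong base; [OH-] = 0.00045 M.
pOH = -log(0.00045) = 3.35
pH = 14.00 - 3.35 = 10.65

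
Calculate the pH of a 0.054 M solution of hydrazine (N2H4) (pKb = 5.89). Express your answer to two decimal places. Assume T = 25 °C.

N2H4 + H2O ⇌ N2H5+ + OH-
Kb = 10^(−5.89) = 1.29 × 10^-6
Kb = x²/(0.054 − x) = 1.29 × 10^-6
Assume x ≪ 0.054: x ≈ √(1.29 × 10^-6 × 0.054) = 2.64 × 10^-4 M
(x/C₀ = 0.49% < 5%, so the approximation holds.)
pOH = −log(2.64 × 10^-4) = 3.58; pH = 14.00 − 3.58 = 10.42

pH = 10.42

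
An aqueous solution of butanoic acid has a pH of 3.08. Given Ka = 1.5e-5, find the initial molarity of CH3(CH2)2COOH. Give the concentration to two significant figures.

[H+] = 10^(-3.08) = 8.32 × 10^-4 M = x
Ka = x²/(C₀ − x) ⇒ C₀ = x + x²/Ka
C₀ = 8.32 × 10^-4 + (8.32 × 10^-4)²/(1.5 × 10^-5) = 4.70 × 10^-2 M

C₀ = 4.7 × 10^-2 M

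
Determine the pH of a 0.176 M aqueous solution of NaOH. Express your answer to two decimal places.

pH = 13.25

NaOH is a strong base; [OH-] = 0.176 M.
pOH = -log(0.176) = 0.75
pH = 14.00 - 0.75 = 13.25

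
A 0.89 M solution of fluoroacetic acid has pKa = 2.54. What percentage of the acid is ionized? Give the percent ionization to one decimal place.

5.5%

FCH2COOH ⇌ FCH2COO- + H+; let x = [H+] at equilibrium.
Ka = 10^(−2.54) = 2.88 × 10^-3
Ka = x²/(C₀ − x); solving the quadratic gives x = 4.92 × 10^-2 M.
Fraction ionized = 4.92 × 10^-2 / 0.89 = 0.0553 → 5.5%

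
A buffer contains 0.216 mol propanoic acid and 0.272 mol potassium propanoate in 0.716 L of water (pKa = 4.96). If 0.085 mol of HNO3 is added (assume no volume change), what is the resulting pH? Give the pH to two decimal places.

pH = 4.75

After neutralization: n(CH3CH2COOH) = 0.301 mol, n(CH3CH2COO-) = 0.187 mol.
pH = pKa + log([A⁻]/[HA]) = 4.96 + log(0.187/0.301) = 4.96 -0.207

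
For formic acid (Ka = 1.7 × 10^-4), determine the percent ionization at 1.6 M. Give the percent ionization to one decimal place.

HCOOH ⇌ HCOO- + H+; let x = [H+] at equilibrium.
x ≈ √(Ka·C₀) = √(1.7 × 10^-4 × 1.6) = 1.65 × 10^-2 M
Fraction ionized = 1.65 × 10^-2 / 1.6 = 0.0103 → 1.0%

1.0%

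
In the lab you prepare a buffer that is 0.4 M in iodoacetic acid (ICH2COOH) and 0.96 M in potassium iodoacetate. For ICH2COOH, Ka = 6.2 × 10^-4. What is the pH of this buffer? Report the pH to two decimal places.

pKa = −log(6.2 × 10^-4) = 3.208
Using pH = pKa + log([base]/[acid]) with [base]/[acid] = 0.96/0.4:
pH = 3.208 + (+0.380) = 3.59

pH = 3.59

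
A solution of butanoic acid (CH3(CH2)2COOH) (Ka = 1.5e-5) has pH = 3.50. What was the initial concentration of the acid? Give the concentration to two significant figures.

C₀ = 7.0 × 10^-3 M

[H+] = 10^(-3.50) = 3.16 × 10^-4 M = x
Ka = x²/(C₀ − x) ⇒ C₀ = x + x²/Ka
C₀ = 3.16 × 10^-4 + (3.16 × 10^-4)²/(1.5 × 10^-5) = 6.97 × 10^-3 M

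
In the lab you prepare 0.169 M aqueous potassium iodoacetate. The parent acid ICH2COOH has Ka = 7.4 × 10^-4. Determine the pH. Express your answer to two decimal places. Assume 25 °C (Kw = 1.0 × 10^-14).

pH = 8.18

ICH2COO- is the conjugate base of the weak acid ICH2COOH.
Kb = Kw/Ka = 1.0×10^-14 / 7.4 × 10^-4 = 1.35 × 10^-11
From the ICE table, Kb = [OH-]²/(0.169 − [OH-]) = 1.35 × 10^-11.
Since Kb ≪ C₀, [OH-] ≈ √(Kb·C₀) = 1.51 × 10^-6 M.
Check: 0.00089% ionized — well under 5%, approximation valid.
pOH = −log(1.51 × 10^-6) = 5.82; pH = 14.00 − 5.82 = 8.18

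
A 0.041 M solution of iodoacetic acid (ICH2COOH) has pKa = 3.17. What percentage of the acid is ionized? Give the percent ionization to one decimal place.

12.0%

ICH2COOH ⇌ ICH2COO- + H+; let x = [H+] at equilibrium.
Ka = 10^(−3.17) = 6.76 × 10^-4
Solve x² + 0.000676x − 2.77e-05 = 0 → x = 4.94 × 10^-3 M
% ionization = x/C₀ × 100% = 4.94 × 10^-3/0.041 × 100% = 12.0%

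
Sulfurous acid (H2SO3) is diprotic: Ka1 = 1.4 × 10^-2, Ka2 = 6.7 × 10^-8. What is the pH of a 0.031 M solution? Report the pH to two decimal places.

pH = 1.82

Since Ka1 ≫ Ka2, the first ionization dominates [H+].
Ka1 = x²/(0.031 − x) = 1.4 × 10^-2
Solving the quadratic: x = (−Ka1 + √(Ka1² + 4·Ka1·C₀))/2 = 1.50 × 10^-2 M
pH = −log(1.50 × 10^-2) = 1.82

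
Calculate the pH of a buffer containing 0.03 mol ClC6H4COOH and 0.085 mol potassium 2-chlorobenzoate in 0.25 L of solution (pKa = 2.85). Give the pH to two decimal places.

Using pH = pKa + log([base]/[acid]) with [base]/[acid] = 0.085/0.03:
pH = 2.85 + (+0.452) = 3.30

pH = 3.30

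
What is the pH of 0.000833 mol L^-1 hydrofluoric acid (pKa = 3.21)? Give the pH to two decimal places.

pH = 3.33

HF ⇌ F- + H+
Ka = 10^(−3.21) = 6.17 × 10^-4
From the ICE table, Ka = x²/(0.000833 − x) = 6.17 × 10^-4.
The 5% rule fails; solving x² + Ka·x − Ka·C₀ = 0 exactly:
x = [−0.000617 + √(0.000617² + 2.06e-06)]/2 = 4.72 × 10^-4 M
pH = −log[H+] = −log(4.72 × 10^-4) = 3.33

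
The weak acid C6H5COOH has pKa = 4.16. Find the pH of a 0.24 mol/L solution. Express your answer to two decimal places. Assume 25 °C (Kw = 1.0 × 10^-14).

C6H5COOH ⇌ C6H5COO- + H+
Ka = 10^(−4.16) = 6.92 × 10^-5
Ka = x²/(0.24 − x) = 6.92 × 10^-5
Assume x ≪ 0.24: x ≈ √(6.92 × 10^-5 × 0.24) = 4.08 × 10^-3 M
(x/C₀ = 1.7% < 5%, so the approximation holds.)
pH = −log(4.08 × 10^-3) = 2.39

pH = 2.39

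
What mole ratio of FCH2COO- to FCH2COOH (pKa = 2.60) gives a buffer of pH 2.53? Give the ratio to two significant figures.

pH = pKa + log(r) ⇒ log(r) = 2.53 − 2.60 = -0.07
r = [FCH2COO-]/[FCH2COOH] = 10^(-0.07) = 0.851

ratio = 0.85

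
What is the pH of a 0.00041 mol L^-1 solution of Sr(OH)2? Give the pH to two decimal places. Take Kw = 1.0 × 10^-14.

Sr(OH)2 is a strong base (each formula unit releases 2 OH-); [OH-] = 0.00082 M.
pOH = -log(0.00082) = 3.09
pH = 14.00 - 3.09 = 10.91

pH = 10.91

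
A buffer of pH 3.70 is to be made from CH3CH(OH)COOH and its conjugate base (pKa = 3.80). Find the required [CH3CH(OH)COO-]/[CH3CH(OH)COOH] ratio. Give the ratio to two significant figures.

ratio = 0.79

pH = pKa + log(r) ⇒ log(r) = 3.70 − 3.80 = -0.10
r = [CH3CH(OH)COO-]/[CH3CH(OH)COOH] = 10^(-0.10) = 0.794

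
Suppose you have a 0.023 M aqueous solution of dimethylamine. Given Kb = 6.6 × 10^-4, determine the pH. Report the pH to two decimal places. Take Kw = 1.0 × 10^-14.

(CH3)2NH + H2O ⇌ (CH3)2NH2+ + OH-
From the ICE table, Kb = x²/(0.023 − x) = 6.6 × 10^-4.
The 5% rule fails; solving x² + Kb·x − Kb·C₀ = 0 exactly:
x = (−Kb + √(Kb² + 4·Kb·C₀))/2 = 3.58 × 10^-3 M
pOH = 2.45, so pH = 14.00 − pOH = 11.55

pH = 11.55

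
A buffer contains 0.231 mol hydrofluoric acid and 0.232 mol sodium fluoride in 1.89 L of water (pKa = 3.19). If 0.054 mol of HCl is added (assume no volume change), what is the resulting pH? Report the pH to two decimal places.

pH = 2.99

After neutralization: n(HF) = 0.285 mol, n(F-) = 0.178 mol.
pH = pKa + log(n_F-/n_HF) = 3.19 + log(0.178/0.285) = 3.19 + (-0.204)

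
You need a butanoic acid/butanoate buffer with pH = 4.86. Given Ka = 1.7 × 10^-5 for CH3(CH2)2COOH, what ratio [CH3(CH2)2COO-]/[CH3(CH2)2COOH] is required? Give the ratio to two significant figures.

pKa = -log(1.7 × 10^-5) = 4.770
pH = pKa + log(r) ⇒ log(r) = 4.86 − 4.770 = +0.090
r = [CH3(CH2)2COO-]/[CH3(CH2)2COOH] = 10^(+0.090) = 1.23

ratio = 1.2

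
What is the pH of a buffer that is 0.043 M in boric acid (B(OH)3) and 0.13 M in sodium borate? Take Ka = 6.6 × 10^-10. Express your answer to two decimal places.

pH = 9.66

pKa = −log(6.6 × 10^-10) = 9.180
pH = pKa + log([A⁻]/[HA]) = 9.180 + log(0.13/0.043)
pH = 9.180 + (+0.480) = 9.66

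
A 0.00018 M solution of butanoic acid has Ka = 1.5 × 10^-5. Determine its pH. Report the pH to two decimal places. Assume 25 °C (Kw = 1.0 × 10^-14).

pH = 4.35

CH3(CH2)2COOH ⇌ CH3(CH2)2COO- + H+
From the ICE table, Ka = [H+]²/(0.00018 − [H+]) = 1.5 × 10^-5.
Here C₀/Ka ≈ 12, so the small-[H+] approximation fails. Use the quadratic:
[H+] = [−1.5e-05 + √(1.5e-05² + 1.08e-08)]/2 = 4.50 × 10^-5 M
pH = −log(4.50 × 10^-5) = 4.35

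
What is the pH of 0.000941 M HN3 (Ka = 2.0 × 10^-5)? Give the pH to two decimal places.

pH = 3.89

HN3 ⇌ N3- + H+
Ka = x²/(0.000941 − x) = 2.0 × 10^-5
x is not negligible relative to C₀; solve x² + 2e-05·x − 1.88e-08 = 0.
x = (−Ka + √(Ka² + 4·Ka·C₀))/2 = 1.28 × 10^-4 M
pH = −log(1.28 × 10^-4) = 3.89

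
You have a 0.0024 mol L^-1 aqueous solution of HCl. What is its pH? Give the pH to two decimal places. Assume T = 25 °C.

pH = 2.62

HCl is a strong acid and dissociates completely, so [H+] = 0.0024 M.
pH = -log(0.0024) = 2.62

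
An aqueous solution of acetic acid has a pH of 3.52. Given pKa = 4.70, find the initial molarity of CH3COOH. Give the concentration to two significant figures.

C₀ = 4.9 × 10^-3 M

[H+] = 10^(-3.52) = 3.02 × 10^-4 M = x
Ka = 10^(−4.70) = 2.00 × 10^-5
Ka = x²/(C₀ − x) ⇒ C₀ = x + x²/Ka
C₀ = 3.02 × 10^-4 + (3.02 × 10^-4)²/(2.00 × 10^-5) = 4.86 × 10^-3 M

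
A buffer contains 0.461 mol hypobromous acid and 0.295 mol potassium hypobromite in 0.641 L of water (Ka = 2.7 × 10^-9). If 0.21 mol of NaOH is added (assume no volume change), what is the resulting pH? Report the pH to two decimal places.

After neutralization: n(HOBr) = 0.251 mol, n(OBr-) = 0.505 mol.
pKa = −log(2.7 × 10^-9) = 8.569
pH = pKa + log([A⁻]/[HA]) = 8.569 + log(0.505/0.251) = 8.569 +0.304

pH = 8.87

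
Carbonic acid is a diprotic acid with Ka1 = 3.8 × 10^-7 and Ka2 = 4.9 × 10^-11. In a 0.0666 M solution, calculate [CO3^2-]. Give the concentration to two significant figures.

First ionization gives [H+] ≈ [HCO3-] = 1.59 × 10^-4 M.
Second step: Ka2 = [H+][CO3^2-]/[HCO3-] ≈ [CO3^2-] (since [H+] ≈ [HCO3-]).
So [CO3^2-] ≈ Ka2.

4.9 × 10^-11 M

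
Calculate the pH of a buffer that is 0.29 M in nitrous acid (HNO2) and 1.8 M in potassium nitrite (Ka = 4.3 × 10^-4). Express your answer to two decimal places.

pH = 4.16

pKa = −log(4.3 × 10^-4) = 3.367
Using pH = pKa + log([base]/[acid]) with [base]/[acid] = 1.8/0.29:
pH = 3.367 + (+0.793) = 4.16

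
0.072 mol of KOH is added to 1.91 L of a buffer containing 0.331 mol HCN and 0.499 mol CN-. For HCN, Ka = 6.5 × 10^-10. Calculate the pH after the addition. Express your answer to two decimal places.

After neutralization: n(HCN) = 0.259 mol, n(CN-) = 0.571 mol.
pKa = −log(6.5 × 10^-10) = 9.187
pH = pKa + log(n_CN-/n_HCN) = 9.187 + log(0.571/0.259) = 9.187 + (+0.343)

pH = 9.53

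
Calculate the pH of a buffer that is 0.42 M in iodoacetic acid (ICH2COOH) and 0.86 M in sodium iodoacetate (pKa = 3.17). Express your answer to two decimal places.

Using pH = pKa + log([base]/[acid]) with [base]/[acid] = 0.86/0.42:
pH = 3.17 + (+0.311) = 3.48

pH = 3.48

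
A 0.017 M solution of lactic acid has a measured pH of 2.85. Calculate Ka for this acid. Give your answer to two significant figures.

Ka = 1.3 × 10^-4

[H+] = 10^(-2.85) = 1.41 × 10^-3 M
At equilibrium [HA] = 0.017 − 1.41 × 10^-3 = 1.56 × 10^-2 M
Ka = [H+][A-]/[HA] = (1.41 × 10^-3)² / 1.56 × 10^-2 = 1.3 × 10^-4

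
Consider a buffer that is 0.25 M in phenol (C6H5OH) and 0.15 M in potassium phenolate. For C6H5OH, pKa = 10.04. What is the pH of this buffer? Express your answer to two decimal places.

pH = 9.82

Using pH = pKa + log([base]/[acid]) with [base]/[acid] = 0.15/0.25:
pH = 10.04 + (-0.222) = 9.82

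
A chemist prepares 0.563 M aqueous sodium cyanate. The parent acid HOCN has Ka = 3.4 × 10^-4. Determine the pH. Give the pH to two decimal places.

pH = 8.61

OCN- is the conjugate base of the weak acid HOCN.
Kb = Kw/Ka = 1.0×10^-14 / 3.4 × 10^-4 = 2.94 × 10^-11
From the ICE table, Kb = [OH-]²/(0.563 − [OH-]) = 2.94 × 10^-11.
Neglecting [OH-] in the denominator: [OH-] = √(2.94 × 10^-11 × 0.563) = 4.07 × 10^-6 M
Check: 0.00072% ionized — well under 5%, approximation valid.
pOH = −log(4.07 × 10^-6) = 5.39; pH = 14.00 − 5.39 = 8.61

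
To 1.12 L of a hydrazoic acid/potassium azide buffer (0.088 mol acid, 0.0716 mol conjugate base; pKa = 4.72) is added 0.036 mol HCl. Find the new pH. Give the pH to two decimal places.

After neutralization: n(HN3) = 0.124 mol, n(N3-) = 0.0356 mol.
pH = pKa + log(n_N3-/n_HN3) = 4.72 + log(0.0356/0.124) = 4.72 + (-0.542)

pH = 4.18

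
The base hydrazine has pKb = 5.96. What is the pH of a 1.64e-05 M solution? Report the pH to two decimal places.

N2H4 + H2O ⇌ N2H5+ + OH-
Kb = 10^(−5.96) = 1.10 × 10^-6
From the ICE table, Kb = x²/(1.64e-05 − x) = 1.10 × 10^-6.
Here C₀/Kb ≈ 14.9, so the small-x approximation fails. Use the quadratic:
x = (−Kb + √(Kb² + 4·Kb·C₀))/2 = 3.73 × 10^-6 M
pOH = −log(3.73 × 10^-6) = 5.43; pH = 14.00 − 5.43 = 8.57

pH = 8.57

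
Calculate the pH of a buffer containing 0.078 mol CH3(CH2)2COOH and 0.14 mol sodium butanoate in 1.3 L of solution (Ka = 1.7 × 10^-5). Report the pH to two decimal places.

pH = 5.02

pKa = −log(1.7 × 10^-5) = 4.770
Using pH = pKa + log([base]/[acid]) with [base]/[acid] = 0.14/0.078:
pH = 4.770 + (+0.254) = 5.02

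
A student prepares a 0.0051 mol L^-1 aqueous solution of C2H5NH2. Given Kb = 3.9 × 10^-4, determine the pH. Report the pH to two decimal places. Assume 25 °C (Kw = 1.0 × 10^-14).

C2H5NH2 + H2O ⇌ C2H5NH3+ + OH-
From the ICE table, Kb = [OH-]²/(0.0051 − [OH-]) = 3.9 × 10^-4.
Here C₀/Kb ≈ 13.1, so the small-[OH-] approximation fails. Use the quadratic:
[OH-] = [−0.00039 + √(0.00039² + 7.96e-06)]/2 = 1.23 × 10^-3 M
pOH = 2.91, so pH = 14.00 − pOH = 11.09

pH = 11.09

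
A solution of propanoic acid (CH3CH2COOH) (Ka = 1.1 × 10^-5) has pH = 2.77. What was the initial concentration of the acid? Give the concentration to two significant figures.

[H+] = 10^(-2.77) = 1.70 × 10^-3 M = x
Ka = x²/(C₀ − x) ⇒ C₀ = x + x²/Ka
C₀ = 1.70 × 10^-3 + (1.70 × 10^-3)²/(1.1 × 10^-5) = 2.64 × 10^-1 M

C₀ = 2.6 × 10^-1 M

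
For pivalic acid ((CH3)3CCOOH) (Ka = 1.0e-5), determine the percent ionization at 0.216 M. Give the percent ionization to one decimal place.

0.7%

(CH3)3CCOOH ⇌ (CH3)3CCOO- + H+; let x = [H+] at equilibrium.
x ≈ √(Ka·C₀) = √(1.0 × 10^-5 × 0.216) = 1.47 × 10^-3 M
% ionization = x/C₀ × 100% = 1.47 × 10^-3/0.216 × 100% = 0.7%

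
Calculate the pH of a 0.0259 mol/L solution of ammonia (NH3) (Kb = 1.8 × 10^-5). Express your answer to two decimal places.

pH = 10.83

NH3 + H2O ⇌ NH4+ + OH-
Let x = [OH-] at equilibrium. Kb = x²/(0.0259 − x).
Since Kb ≪ C₀, x ≈ √(Kb·C₀) = 6.83 × 10^-4 M.
pOH = −log(6.83 × 10^-4) = 3.17; pH = 14.00 − 3.17 = 10.83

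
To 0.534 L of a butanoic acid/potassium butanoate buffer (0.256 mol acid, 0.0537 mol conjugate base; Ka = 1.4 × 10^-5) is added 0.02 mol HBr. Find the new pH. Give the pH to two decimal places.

After neutralization: n(CH3(CH2)2COOH) = 0.276 mol, n(CH3(CH2)2COO-) = 0.0337 mol.
pKa = −log(1.4 × 10^-5) = 4.854
pH = pKa + log(n_CH3(CH2)2COO-/n_CH3(CH2)2COOH) = 4.854 + log(0.0337/0.276) = 4.854 + (-0.913)

pH = 3.94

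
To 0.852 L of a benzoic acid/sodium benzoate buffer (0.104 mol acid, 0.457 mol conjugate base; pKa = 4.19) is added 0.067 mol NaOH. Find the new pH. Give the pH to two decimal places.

pH = 5.34

OH- converts C6H5COOH to C6H5COO-: C6H5COOH → 0.037 mol, C6H5COO- → 0.524 mol.
Henderson–Hasselbalch with mole ratio 0.524/0.037: pH = 4.19 + (+1.151)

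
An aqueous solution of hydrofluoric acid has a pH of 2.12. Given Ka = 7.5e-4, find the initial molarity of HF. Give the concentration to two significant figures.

C₀ = 8.4 × 10^-2 M

[H+] = 10^(-2.12) = 7.59 × 10^-3 M = x
Ka = x²/(C₀ − x) ⇒ C₀ = x + x²/Ka
C₀ = 7.59 × 10^-3 + (7.59 × 10^-3)²/(7.5 × 10^-4) = 8.44 × 10^-2 M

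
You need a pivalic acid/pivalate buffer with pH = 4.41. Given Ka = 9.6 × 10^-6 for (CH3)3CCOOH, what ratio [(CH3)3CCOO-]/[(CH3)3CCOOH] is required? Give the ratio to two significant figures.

pKa = -log(9.6 × 10^-6) = 5.018
pH = pKa + log(r) ⇒ log(r) = 4.41 − 5.018 = -0.608
r = [(CH3)3CCOO-]/[(CH3)3CCOOH] = 10^(-0.608) = 0.247

ratio = 0.25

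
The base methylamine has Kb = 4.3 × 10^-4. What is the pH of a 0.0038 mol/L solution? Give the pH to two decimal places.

CH3NH2 + H2O ⇌ CH3NH3+ + OH-
Let x = [OH-] at equilibrium. Kb = x²/(0.0038 − x).
Here C₀/Kb ≈ 8.84, so the small-x approximation fails. Use the quadratic:
x = (−Kb + √(Kb² + 4·Kb·C₀))/2 = 1.08 × 10^-3 M
pOH = 2.97, so pH = 14.00 − pOH = 11.03

pH = 11.03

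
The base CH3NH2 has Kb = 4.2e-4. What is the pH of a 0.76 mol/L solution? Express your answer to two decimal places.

pH = 12.25

CH3NH2 + H2O ⇌ CH3NH3+ + OH-
From the ICE table, Kb = [OH-]²/(0.76 − [OH-]) = 4.2 × 10^-4.
Neglecting [OH-] in the denominator: [OH-] = √(4.2 × 10^-4 × 0.76) = 1.79 × 10^-2 M
([OH-]/C₀ = 2.4% < 5%, so the approximation holds.)
pOH = −log(1.79 × 10^-2) = 1.75; pH = 14.00 − 1.75 = 12.25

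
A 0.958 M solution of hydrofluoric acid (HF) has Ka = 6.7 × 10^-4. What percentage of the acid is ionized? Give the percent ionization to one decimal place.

HF ⇌ F- + H+; let x = [H+] at equilibrium.
x ≈ √(Ka·C₀) = √(6.7 × 10^-4 × 0.958) = 2.53 × 10^-2 M
Fraction ionized = 2.53 × 10^-2 / 0.958 = 0.0264 → 2.6%

2.6%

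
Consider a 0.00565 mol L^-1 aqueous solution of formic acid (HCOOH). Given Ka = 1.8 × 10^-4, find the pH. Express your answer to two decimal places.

pH = 3.04

HCOOH ⇌ HCOO- + H+
From the ICE table, Ka = x²/(0.00565 − x) = 1.8 × 10^-4.
x is not negligible relative to C₀; solve x² + 0.00018·x − 1.02e-06 = 0.
x = (−Ka + √(Ka² + 4·Ka·C₀))/2 = 9.22 × 10^-4 M
pH = −log[H+] = −log(9.22 × 10^-4) = 3.04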